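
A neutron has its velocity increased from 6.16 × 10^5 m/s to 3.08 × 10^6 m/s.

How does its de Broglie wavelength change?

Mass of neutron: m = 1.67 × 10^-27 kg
The wavelength decreases by a factor of 5.

Using λ = h/(mv):

Initial wavelength: λ₁ = h/(mv₁) = 6.44 × 10^-13 m
Final wavelength: λ₂ = h/(mv₂) = 1.29 × 10^-13 m

Since λ ∝ 1/v, when velocity increases by a factor of 5, the wavelength decreases by a factor of 5.

λ₂/λ₁ = v₁/v₂ = 1/5

The wavelength decreases by a factor of 5.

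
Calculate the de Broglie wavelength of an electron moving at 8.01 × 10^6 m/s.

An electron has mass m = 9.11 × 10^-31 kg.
9.08 × 10^-11 m

Using the de Broglie relation λ = h/(mv):

λ = h/(mv)
λ = (6.626 × 10^-34 J·s) / (9.11 × 10^-31 kg × 8.01 × 10^6 m/s)
λ = 9.08 × 10^-11 m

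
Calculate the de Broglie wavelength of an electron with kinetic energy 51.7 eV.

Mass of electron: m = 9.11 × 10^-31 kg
1.71 × 10^-10 m

Using λ = h/√(2mKE):

First convert KE to Joules: KE = 51.7 eV = 8.283 × 10^-18 J

λ = h/√(2mKE)
λ = (6.626 × 10^-34 J·s) / √(2 × 9.11 × 10^-31 kg × 8.283 × 10^-18 J)
λ = 1.71 × 10^-10 m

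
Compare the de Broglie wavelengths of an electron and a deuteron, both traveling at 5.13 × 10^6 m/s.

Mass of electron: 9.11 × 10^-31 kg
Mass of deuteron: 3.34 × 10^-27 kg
The electron has the longer wavelength.

Using λ = h/(mv), since both particles have the same velocity, the wavelength depends only on mass.

For electron: λ₁ = h/(m₁v) = 1.42 × 10^-10 m
For deuteron: λ₂ = h/(m₂v) = 3.87 × 10^-14 m

Since λ ∝ 1/m at constant velocity, the lighter particle has the longer wavelength.

The electron has the longer de Broglie wavelength.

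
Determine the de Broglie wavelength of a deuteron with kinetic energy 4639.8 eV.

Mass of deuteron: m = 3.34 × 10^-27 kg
2.97 × 10^-13 m

Using λ = h/√(2mKE):

First convert KE to Joules: KE = 4639.8 eV = 7.434 × 10^-16 J

λ = h/√(2mKE)
λ = (6.626 × 10^-34 J·s) / √(2 × 3.34 × 10^-27 kg × 7.434 × 10^-16 J)
λ = 2.97 × 10^-13 m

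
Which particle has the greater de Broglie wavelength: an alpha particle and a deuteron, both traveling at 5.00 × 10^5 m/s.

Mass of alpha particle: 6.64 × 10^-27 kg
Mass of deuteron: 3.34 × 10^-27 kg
The deuteron has the longer wavelength.

Using λ = h/(mv), since both particles have the same velocity, the wavelength depends only on mass.

For alpha particle: λ₁ = h/(m₁v) = 2.00 × 10^-13 m
For deuteron: λ₂ = h/(m₂v) = 3.97 × 10^-13 m

Since λ ∝ 1/m at constant velocity, the lighter particle has the longer wavelength.

The deuteron has the longer de Broglie wavelength.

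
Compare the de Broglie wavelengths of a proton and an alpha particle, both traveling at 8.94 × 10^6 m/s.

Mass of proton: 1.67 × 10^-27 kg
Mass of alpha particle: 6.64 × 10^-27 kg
The proton has the longer wavelength.

Using λ = h/(mv), since both particles have the same velocity, the wavelength depends only on mass.

For proton: λ₁ = h/(m₁v) = 4.44 × 10^-14 m
For alpha particle: λ₂ = h/(m₂v) = 1.12 × 10^-14 m

Since λ ∝ 1/m at constant velocity, the lighter particle has the longer wavelength.

The proton has the longer de Broglie wavelength.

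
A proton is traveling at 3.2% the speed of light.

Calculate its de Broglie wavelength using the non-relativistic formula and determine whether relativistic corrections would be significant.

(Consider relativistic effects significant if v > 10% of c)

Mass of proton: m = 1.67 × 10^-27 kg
No, relativistic corrections are not needed.

Using the non-relativistic de Broglie formula λ = h/(mv):

v = 3.2% × c = 9.593 × 10^6 m/s

λ = h/(mv)
λ = (6.626 × 10^-34 J·s) / (1.67 × 10^-27 kg × 9.593 × 10^6 m/s)
λ = 4.14 × 10^-14 m

Since v = 3.2% of c < 10% of c, relativistic corrections are NOT significant and this non-relativistic result is a good approximation.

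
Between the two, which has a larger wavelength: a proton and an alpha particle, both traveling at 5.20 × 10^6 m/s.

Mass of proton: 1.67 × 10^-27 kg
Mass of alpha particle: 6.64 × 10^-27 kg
The proton has the longer wavelength.

Using λ = h/(mv), since both particles have the same velocity, the wavelength depends only on mass.

For proton: λ₁ = h/(m₁v) = 7.63 × 10^-14 m
For alpha particle: λ₂ = h/(m₂v) = 1.92 × 10^-14 m

Since λ ∝ 1/m at constant velocity, the lighter particle has the longer wavelength.

The proton has the longer de Broglie wavelength.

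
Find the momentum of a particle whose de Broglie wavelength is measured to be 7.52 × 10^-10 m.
8.81 × 10^-25 kg·m/s

From the de Broglie relation λ = h/p, we solve for p:

p = h/λ
p = (6.626 × 10^-34 J·s) / (7.52 × 10^-10 m)
p = 8.81 × 10^-25 kg·m/s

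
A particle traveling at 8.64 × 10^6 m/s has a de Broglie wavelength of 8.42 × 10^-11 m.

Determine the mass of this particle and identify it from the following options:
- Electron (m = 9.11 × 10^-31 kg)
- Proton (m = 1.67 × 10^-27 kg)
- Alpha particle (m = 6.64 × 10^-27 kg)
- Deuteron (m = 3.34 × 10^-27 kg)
The particle is an electron.

From λ = h/(mv), solve for mass:

m = h/(λv)
m = (6.626 × 10^-34 J·s) / (8.42 × 10^-11 m × 8.64 × 10^6 m/s)
m = 9.11 × 10^-31 kg

Comparing with the listed masses, this is closest to an electron.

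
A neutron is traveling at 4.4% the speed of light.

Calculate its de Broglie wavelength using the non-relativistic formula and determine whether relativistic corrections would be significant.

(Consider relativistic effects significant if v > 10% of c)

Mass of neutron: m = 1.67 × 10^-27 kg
No, relativistic corrections are not needed.

Using the non-relativistic de Broglie formula λ = h/(mv):

v = 4.4% × c = 1.319 × 10^7 m/s

λ = h/(mv)
λ = (6.626 × 10^-34 J·s) / (1.67 × 10^-27 kg × 1.319 × 10^7 m/s)
λ = 3.01 × 10^-14 m

Since v = 4.4% of c < 10% of c, relativistic corrections are NOT significant and this non-relativistic result is a good approximation.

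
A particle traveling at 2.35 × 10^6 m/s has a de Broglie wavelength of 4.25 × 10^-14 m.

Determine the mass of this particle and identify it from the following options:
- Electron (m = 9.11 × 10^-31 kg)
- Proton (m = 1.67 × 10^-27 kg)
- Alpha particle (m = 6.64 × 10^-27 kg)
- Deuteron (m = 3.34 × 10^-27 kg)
The particle is an alpha particle.

From λ = h/(mv), solve for mass:

m = h/(λv)
m = (6.626 × 10^-34 J·s) / (4.25 × 10^-14 m × 2.35 × 10^6 m/s)
m = 6.63 × 10^-27 kg

Comparing with the listed masses, this is closest to an alpha particle.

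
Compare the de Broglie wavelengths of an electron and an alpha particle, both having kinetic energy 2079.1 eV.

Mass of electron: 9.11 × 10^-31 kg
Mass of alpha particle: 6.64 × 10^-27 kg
The electron has the longer wavelength.

Using λ = h/√(2mKE):

For electron: λ₁ = h/√(2m₁KE) = 2.69 × 10^-11 m
For alpha particle: λ₂ = h/√(2m₂KE) = 3.15 × 10^-13 m

Since λ ∝ 1/√m at constant kinetic energy, the lighter particle has the longer wavelength.

The electron has the longer de Broglie wavelength.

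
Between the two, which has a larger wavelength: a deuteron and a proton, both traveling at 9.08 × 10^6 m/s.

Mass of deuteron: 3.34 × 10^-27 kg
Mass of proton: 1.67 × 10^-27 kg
The proton has the longer wavelength.

Using λ = h/(mv), since both particles have the same velocity, the wavelength depends only on mass.

For deuteron: λ₁ = h/(m₁v) = 2.18 × 10^-14 m
For proton: λ₂ = h/(m₂v) = 4.37 × 10^-14 m

Since λ ∝ 1/m at constant velocity, the lighter particle has the longer wavelength.

The proton has the longer de Broglie wavelength.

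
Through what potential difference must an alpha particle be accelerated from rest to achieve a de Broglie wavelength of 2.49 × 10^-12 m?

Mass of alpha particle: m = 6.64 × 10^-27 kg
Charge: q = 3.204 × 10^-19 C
16.6 V

From λ = h/√(2mqV), we solve for V:

λ² = h²/(2mqV)
V = h²/(2mqλ²)
V = (6.626 × 10^-34 J·s)² / (2 × 6.64 × 10^-27 kg × 3.204 × 10^-19 C × (2.49 × 10^-12 m)²)
V = 16.6 V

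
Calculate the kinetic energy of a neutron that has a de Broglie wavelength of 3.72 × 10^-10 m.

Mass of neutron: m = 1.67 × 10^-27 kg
9.50 × 10^-22 J (or 5.93 × 10^-3 eV)

From λ = h/√(2mKE), we solve for KE:

λ² = h²/(2mKE)
KE = h²/(2mλ²)
KE = (6.626 × 10^-34 J·s)² / (2 × 1.67 × 10^-27 kg × (3.72 × 10^-10 m)²)
KE = 9.50 × 10^-22 J
KE = 5.93 × 10^-3 eV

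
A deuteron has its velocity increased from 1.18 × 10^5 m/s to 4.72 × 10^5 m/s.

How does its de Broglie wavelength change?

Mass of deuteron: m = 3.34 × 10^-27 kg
The wavelength decreases by a factor of 4.

Using λ = h/(mv):

Initial wavelength: λ₁ = h/(mv₁) = 1.68 × 10^-12 m
Final wavelength: λ₂ = h/(mv₂) = 4.20 × 10^-13 m

Since λ ∝ 1/v, when velocity increases by a factor of 4, the wavelength decreases by a factor of 4.

λ₂/λ₁ = v₁/v₂ = 1/4

The wavelength decreases by a factor of 4.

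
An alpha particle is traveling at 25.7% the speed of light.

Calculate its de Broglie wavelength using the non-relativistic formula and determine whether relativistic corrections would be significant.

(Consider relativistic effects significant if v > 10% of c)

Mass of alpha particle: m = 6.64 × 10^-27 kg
Yes, relativistic corrections are needed.

Using the non-relativistic de Broglie formula λ = h/(mv):

v = 25.7% × c = 7.705 × 10^7 m/s

λ = h/(mv)
λ = (6.626 × 10^-34 J·s) / (6.64 × 10^-27 kg × 7.705 × 10^7 m/s)
λ = 1.30 × 10^-15 m

Since v = 25.7% of c > 10% of c, relativistic corrections ARE significant and the actual wavelength would differ from this non-relativistic estimate.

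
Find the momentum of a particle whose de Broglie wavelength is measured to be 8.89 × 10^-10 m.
7.45 × 10^-25 kg·m/s

From the de Broglie relation λ = h/p, we solve for p:

p = h/λ
p = (6.626 × 10^-34 J·s) / (8.89 × 10^-10 m)
p = 7.45 × 10^-25 kg·m/s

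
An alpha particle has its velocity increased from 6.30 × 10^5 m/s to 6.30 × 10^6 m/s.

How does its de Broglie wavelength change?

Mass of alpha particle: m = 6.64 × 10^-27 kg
The wavelength decreases by a factor of 10.

Using λ = h/(mv):

Initial wavelength: λ₁ = h/(mv₁) = 1.58 × 10^-13 m
Final wavelength: λ₂ = h/(mv₂) = 1.58 × 10^-14 m

Since λ ∝ 1/v, when velocity increases by a factor of 10, the wavelength decreases by a factor of 10.

λ₂/λ₁ = v₁/v₂ = 1/10

The wavelength decreases by a factor of 10.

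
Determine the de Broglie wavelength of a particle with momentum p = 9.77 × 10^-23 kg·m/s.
6.78 × 10^-12 m

Using the de Broglie relation λ = h/p:

λ = h/p
λ = (6.626 × 10^-34 J·s) / (9.77 × 10^-23 kg·m/s)
λ = 6.78 × 10^-12 m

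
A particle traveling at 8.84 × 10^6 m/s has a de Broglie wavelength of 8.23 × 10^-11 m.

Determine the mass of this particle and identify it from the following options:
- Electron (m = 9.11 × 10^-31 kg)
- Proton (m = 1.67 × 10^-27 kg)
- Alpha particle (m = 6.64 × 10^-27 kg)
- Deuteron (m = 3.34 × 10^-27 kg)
The particle is an electron.

From λ = h/(mv), solve for mass:

m = h/(λv)
m = (6.626 × 10^-34 J·s) / (8.23 × 10^-11 m × 8.84 × 10^6 m/s)
m = 9.11 × 10^-31 kg

Comparing with the listed masses, this is closest to an electron.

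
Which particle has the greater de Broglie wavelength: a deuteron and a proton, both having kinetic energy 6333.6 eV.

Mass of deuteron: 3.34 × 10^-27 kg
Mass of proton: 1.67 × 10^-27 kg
The proton has the longer wavelength.

Using λ = h/√(2mKE):

For deuteron: λ₁ = h/√(2m₁KE) = 2.54 × 10^-13 m
For proton: λ₂ = h/√(2m₂KE) = 3.60 × 10^-13 m

Since λ ∝ 1/√m at constant kinetic energy, the lighter particle has the longer wavelength.

The proton has the longer de Broglie wavelength.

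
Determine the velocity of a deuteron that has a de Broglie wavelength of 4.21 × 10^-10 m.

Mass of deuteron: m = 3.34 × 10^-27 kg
4.71 × 10^2 m/s

From the de Broglie relation λ = h/(mv), we solve for v:

v = h/(mλ)
v = (6.626 × 10^-34 J·s) / (3.34 × 10^-27 kg × 4.21 × 10^-10 m)
v = 4.71 × 10^2 m/s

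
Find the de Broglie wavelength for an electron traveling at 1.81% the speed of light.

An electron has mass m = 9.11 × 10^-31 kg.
1.34 × 10^-10 m

Using the de Broglie relation λ = h/(mv):

v = 1.81% × c = 5.426 × 10^6 m/s

λ = h/(mv)
λ = (6.626 × 10^-34 J·s) / (9.11 × 10^-31 kg × 5.426 × 10^6 m/s)
λ = 1.34 × 10^-10 m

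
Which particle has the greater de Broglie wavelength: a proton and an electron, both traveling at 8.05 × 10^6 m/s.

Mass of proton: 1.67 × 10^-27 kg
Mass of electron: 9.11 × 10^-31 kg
The electron has the longer wavelength.

Using λ = h/(mv), since both particles have the same velocity, the wavelength depends only on mass.

For proton: λ₁ = h/(m₁v) = 4.93 × 10^-14 m
For electron: λ₂ = h/(m₂v) = 9.04 × 10^-11 m

Since λ ∝ 1/m at constant velocity, the lighter particle has the longer wavelength.

The electron has the longer de Broglie wavelength.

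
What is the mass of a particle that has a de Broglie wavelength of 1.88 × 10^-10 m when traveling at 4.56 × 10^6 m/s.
7.73 × 10^-31 kg

From the de Broglie relation λ = h/(mv), we solve for m:

m = h/(λv)
m = (6.626 × 10^-34 J·s) / (1.88 × 10^-10 m × 4.56 × 10^6 m/s)
m = 7.73 × 10^-31 kg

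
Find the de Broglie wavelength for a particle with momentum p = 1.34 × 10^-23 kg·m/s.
4.94 × 10^-11 m

Using the de Broglie relation λ = h/p:

λ = h/p
λ = (6.626 × 10^-34 J·s) / (1.34 × 10^-23 kg·m/s)
λ = 4.94 × 10^-11 m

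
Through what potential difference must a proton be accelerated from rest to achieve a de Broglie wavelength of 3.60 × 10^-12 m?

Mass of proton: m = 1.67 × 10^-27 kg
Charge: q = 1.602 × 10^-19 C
63.3 V

From λ = h/√(2mqV), we solve for V:

λ² = h²/(2mqV)
V = h²/(2mqλ²)
V = (6.626 × 10^-34 J·s)² / (2 × 1.67 × 10^-27 kg × 1.602 × 10^-19 C × (3.60 × 10^-12 m)²)
V = 63.3 V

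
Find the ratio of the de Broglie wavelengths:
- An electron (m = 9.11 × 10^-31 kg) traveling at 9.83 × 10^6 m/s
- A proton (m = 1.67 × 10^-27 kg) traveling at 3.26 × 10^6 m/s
λ₁/λ₂ = 608

Using λ = h/(mv):

λ₁ = h/(m₁v₁) = 7.40 × 10^-11 m
λ₂ = h/(m₂v₂) = 1.22 × 10^-13 m

Ratio λ₁/λ₂ = (m₂v₂)/(m₁v₁)
         = (1.67 × 10^-27 kg × 3.26 × 10^6 m/s) / (9.11 × 10^-31 kg × 9.83 × 10^6 m/s)
         = 608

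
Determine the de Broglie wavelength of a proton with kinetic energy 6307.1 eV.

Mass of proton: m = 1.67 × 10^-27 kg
3.61 × 10^-13 m

Using λ = h/√(2mKE):

First convert KE to Joules: KE = 6307.1 eV = 1.011 × 10^-15 J

λ = h/√(2mKE)
λ = (6.626 × 10^-34 J·s) / √(2 × 1.67 × 10^-27 kg × 1.011 × 10^-15 J)
λ = 3.61 × 10^-13 m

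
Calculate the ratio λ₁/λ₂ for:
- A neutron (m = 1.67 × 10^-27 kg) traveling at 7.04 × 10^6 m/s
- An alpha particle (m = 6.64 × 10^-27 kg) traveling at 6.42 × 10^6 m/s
λ₁/λ₂ = 3.63

Using λ = h/(mv):

λ₁ = h/(m₁v₁) = 5.64 × 10^-14 m
λ₂ = h/(m₂v₂) = 1.55 × 10^-14 m

Ratio λ₁/λ₂ = (m₂v₂)/(m₁v₁)
         = (6.64 × 10^-27 kg × 6.42 × 10^6 m/s) / (1.67 × 10^-27 kg × 7.04 × 10^6 m/s)
         = 3.63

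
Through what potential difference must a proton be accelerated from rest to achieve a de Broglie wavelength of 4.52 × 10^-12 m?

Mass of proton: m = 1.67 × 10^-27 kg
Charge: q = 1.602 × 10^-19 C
40.2 V

From λ = h/√(2mqV), we solve for V:

λ² = h²/(2mqV)
V = h²/(2mqλ²)
V = (6.626 × 10^-34 J·s)² / (2 × 1.67 × 10^-27 kg × 1.602 × 10^-19 C × (4.52 × 10^-12 m)²)
V = 40.2 V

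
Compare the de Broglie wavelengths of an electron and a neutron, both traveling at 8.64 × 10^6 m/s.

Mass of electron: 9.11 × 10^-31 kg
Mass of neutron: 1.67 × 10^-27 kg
The electron has the longer wavelength.

Using λ = h/(mv), since both particles have the same velocity, the wavelength depends only on mass.

For electron: λ₁ = h/(m₁v) = 8.42 × 10^-11 m
For neutron: λ₂ = h/(m₂v) = 4.59 × 10^-14 m

Since λ ∝ 1/m at constant velocity, the lighter particle has the longer wavelength.

The electron has the longer de Broglie wavelength.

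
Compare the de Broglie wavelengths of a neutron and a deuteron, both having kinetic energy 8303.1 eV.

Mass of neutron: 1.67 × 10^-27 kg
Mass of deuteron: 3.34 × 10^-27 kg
The neutron has the longer wavelength.

Using λ = h/√(2mKE):

For neutron: λ₁ = h/√(2m₁KE) = 3.14 × 10^-13 m
For deuteron: λ₂ = h/√(2m₂KE) = 2.22 × 10^-13 m

Since λ ∝ 1/√m at constant kinetic energy, the lighter particle has the longer wavelength.

The neutron has the longer de Broglie wavelength.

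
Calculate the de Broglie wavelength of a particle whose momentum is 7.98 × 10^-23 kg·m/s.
8.30 × 10^-12 m

Using the de Broglie relation λ = h/p:

λ = h/p
λ = (6.626 × 10^-34 J·s) / (7.98 × 10^-23 kg·m/s)
λ = 8.30 × 10^-12 m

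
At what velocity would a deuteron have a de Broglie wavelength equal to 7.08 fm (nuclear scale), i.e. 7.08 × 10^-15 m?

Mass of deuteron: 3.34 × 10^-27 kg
2.80 × 10^7 m/s

From λ = h/(mv), solve for v:

v = h/(mλ)
v = (6.626 × 10^-34 J·s) / (3.34 × 10^-27 kg × 7.08 × 10^-15 m)
v = 2.80 × 10^7 m/s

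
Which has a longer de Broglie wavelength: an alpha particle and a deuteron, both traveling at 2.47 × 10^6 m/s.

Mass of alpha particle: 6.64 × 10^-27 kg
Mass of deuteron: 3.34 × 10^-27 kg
The deuteron has the longer wavelength.

Using λ = h/(mv), since both particles have the same velocity, the wavelength depends only on mass.

For alpha particle: λ₁ = h/(m₁v) = 4.04 × 10^-14 m
For deuteron: λ₂ = h/(m₂v) = 8.03 × 10^-14 m

Since λ ∝ 1/m at constant velocity, the lighter particle has the longer wavelength.

The deuteron has the longer de Broglie wavelength.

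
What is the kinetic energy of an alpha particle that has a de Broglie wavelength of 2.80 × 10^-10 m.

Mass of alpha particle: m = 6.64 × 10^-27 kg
4.22 × 10^-22 J (or 2.63 × 10^-3 eV)

From λ = h/√(2mKE), we solve for KE:

λ² = h²/(2mKE)
KE = h²/(2mλ²)
KE = (6.626 × 10^-34 J·s)² / (2 × 6.64 × 10^-27 kg × (2.80 × 10^-10 m)²)
KE = 4.22 × 10^-22 J
KE = 2.63 × 10^-3 eV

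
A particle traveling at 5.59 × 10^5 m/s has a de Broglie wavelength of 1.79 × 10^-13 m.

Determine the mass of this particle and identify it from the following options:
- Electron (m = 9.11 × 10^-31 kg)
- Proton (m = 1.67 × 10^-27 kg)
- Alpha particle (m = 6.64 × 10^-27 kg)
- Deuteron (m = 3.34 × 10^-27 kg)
The particle is an alpha particle.

From λ = h/(mv), solve for mass:

m = h/(λv)
m = (6.626 × 10^-34 J·s) / (1.79 × 10^-13 m × 5.59 × 10^5 m/s)
m = 6.62 × 10^-27 kg

Comparing with the listed masses, this is closest to an alpha particle.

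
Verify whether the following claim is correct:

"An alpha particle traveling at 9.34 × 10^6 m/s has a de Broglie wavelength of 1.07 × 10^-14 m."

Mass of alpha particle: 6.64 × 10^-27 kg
True

The claim is correct.

Using λ = h/(mv):
λ = (6.626 × 10^-34 J·s) / (6.64 × 10^-27 kg × 9.34 × 10^6 m/s)
λ = 1.07 × 10^-14 m

This matches the claimed value.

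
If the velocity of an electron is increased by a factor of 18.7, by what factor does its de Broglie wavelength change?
The wavelength decreases by a factor of 18.7.

From λ = h/(mv), the wavelength is inversely proportional to velocity:

λ ∝ 1/v

If v → 18.7v, then λ → λ/18.7

When velocity is increased by a factor of 18.7, the wavelength decreases by a factor of 18.7.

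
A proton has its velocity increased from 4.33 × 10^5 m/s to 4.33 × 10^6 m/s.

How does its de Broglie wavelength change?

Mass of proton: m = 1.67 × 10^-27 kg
The wavelength decreases by a factor of 10.

Using λ = h/(mv):

Initial wavelength: λ₁ = h/(mv₁) = 9.16 × 10^-13 m
Final wavelength: λ₂ = h/(mv₂) = 9.16 × 10^-14 m

Since λ ∝ 1/v, when velocity increases by a factor of 10, the wavelength decreases by a factor of 10.

λ₂/λ₁ = v₁/v₂ = 1/10

The wavelength decreases by a factor of 10.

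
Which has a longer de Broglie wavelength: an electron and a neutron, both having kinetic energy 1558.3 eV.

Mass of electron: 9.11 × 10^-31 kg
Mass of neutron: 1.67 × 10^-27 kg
The electron has the longer wavelength.

Using λ = h/√(2mKE):

For electron: λ₁ = h/√(2m₁KE) = 3.11 × 10^-11 m
For neutron: λ₂ = h/√(2m₂KE) = 7.26 × 10^-13 m

Since λ ∝ 1/√m at constant kinetic energy, the lighter particle has the longer wavelength.

The electron has the longer de Broglie wavelength.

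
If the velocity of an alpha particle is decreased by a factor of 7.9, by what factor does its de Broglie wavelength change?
The wavelength increases by a factor of 7.9.

From λ = h/(mv), the wavelength is inversely proportional to velocity:

λ ∝ 1/v

If v → v/7.9, then λ → 7.9λ

When velocity is decreased by a factor of 7.9, the wavelength increases by a factor of 7.9.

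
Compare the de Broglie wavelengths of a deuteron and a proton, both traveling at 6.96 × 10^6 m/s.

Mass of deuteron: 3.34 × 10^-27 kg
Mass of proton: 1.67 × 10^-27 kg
The proton has the longer wavelength.

Using λ = h/(mv), since both particles have the same velocity, the wavelength depends only on mass.

For deuteron: λ₁ = h/(m₁v) = 2.85 × 10^-14 m
For proton: λ₂ = h/(m₂v) = 5.70 × 10^-14 m

Since λ ∝ 1/m at constant velocity, the lighter particle has the longer wavelength.

The proton has the longer de Broglie wavelength.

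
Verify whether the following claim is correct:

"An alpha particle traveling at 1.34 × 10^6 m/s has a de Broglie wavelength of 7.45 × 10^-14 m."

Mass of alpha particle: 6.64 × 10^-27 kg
True

The claim is correct.

Using λ = h/(mv):
λ = (6.626 × 10^-34 J·s) / (6.64 × 10^-27 kg × 1.34 × 10^6 m/s)
λ = 7.45 × 10^-14 m

This matches the claimed value.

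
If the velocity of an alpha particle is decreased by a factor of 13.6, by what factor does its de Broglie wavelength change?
The wavelength increases by a factor of 13.6.

From λ = h/(mv), the wavelength is inversely proportional to velocity:

λ ∝ 1/v

If v → v/13.6, then λ → 13.6λ

When velocity is decreased by a factor of 13.6, the wavelength increases by a factor of 13.6.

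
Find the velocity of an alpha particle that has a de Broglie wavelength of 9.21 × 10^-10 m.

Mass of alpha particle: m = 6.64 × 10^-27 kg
1.08 × 10^2 m/s

From the de Broglie relation λ = h/(mv), we solve for v:

v = h/(mλ)
v = (6.626 × 10^-34 J·s) / (6.64 × 10^-27 kg × 9.21 × 10^-10 m)
v = 1.08 × 10^2 m/s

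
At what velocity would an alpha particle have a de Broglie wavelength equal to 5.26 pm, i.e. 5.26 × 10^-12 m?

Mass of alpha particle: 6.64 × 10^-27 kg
1.90 × 10^4 m/s

From λ = h/(mv), solve for v:

v = h/(mλ)
v = (6.626 × 10^-34 J·s) / (6.64 × 10^-27 kg × 5.26 × 10^-12 m)
v = 1.90 × 10^4 m/s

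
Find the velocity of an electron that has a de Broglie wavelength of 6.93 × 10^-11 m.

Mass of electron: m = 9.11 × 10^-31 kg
1.05 × 10^7 m/s

From the de Broglie relation λ = h/(mv), we solve for v:

v = h/(mλ)
v = (6.626 × 10^-34 J·s) / (9.11 × 10^-31 kg × 6.93 × 10^-11 m)
v = 1.05 × 10^7 m/s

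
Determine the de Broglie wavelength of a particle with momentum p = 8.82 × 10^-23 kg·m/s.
7.51 × 10^-12 m

Using the de Broglie relation λ = h/p:

λ = h/p
λ = (6.626 × 10^-34 J·s) / (8.82 × 10^-23 kg·m/s)
λ = 7.51 × 10^-12 m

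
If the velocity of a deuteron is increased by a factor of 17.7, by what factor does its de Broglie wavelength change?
The wavelength decreases by a factor of 17.7.

From λ = h/(mv), the wavelength is inversely proportional to velocity:

λ ∝ 1/v

If v → 17.7v, then λ → λ/17.7

When velocity is increased by a factor of 17.7, the wavelength decreases by a factor of 17.7.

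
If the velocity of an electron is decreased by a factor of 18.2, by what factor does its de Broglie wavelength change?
The wavelength increases by a factor of 18.2.

From λ = h/(mv), the wavelength is inversely proportional to velocity:

λ ∝ 1/v

If v → v/18.2, then λ → 18.2λ

When velocity is decreased by a factor of 18.2, the wavelength increases by a factor of 18.2.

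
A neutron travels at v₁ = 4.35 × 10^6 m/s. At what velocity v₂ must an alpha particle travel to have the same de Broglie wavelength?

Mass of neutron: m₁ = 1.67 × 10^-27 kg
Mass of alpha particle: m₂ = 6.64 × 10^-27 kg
v₂ = 1.09 × 10^6 m/s

For equal de Broglie wavelengths: λ₁ = λ₂

h/(m₁v₁) = h/(m₂v₂)
m₁v₁ = m₂v₂
v₂ = v₁ · (m₁/m₂)

v₂ = 4.35 × 10^6 m/s × (1.67 × 10^-27 kg / 6.64 × 10^-27 kg)
v₂ = 1.09 × 10^6 m/s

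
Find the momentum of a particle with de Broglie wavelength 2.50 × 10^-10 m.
2.65 × 10^-24 kg·m/s

From the de Broglie relation λ = h/p, we solve for p:

p = h/λ
p = (6.626 × 10^-34 J·s) / (2.50 × 10^-10 m)
p = 2.65 × 10^-24 kg·m/s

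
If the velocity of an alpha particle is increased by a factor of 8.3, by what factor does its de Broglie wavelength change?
The wavelength decreases by a factor of 8.3.

From λ = h/(mv), the wavelength is inversely proportional to velocity:

λ ∝ 1/v

If v → 8.3v, then λ → λ/8.3

When velocity is increased by a factor of 8.3, the wavelength decreases by a factor of 8.3.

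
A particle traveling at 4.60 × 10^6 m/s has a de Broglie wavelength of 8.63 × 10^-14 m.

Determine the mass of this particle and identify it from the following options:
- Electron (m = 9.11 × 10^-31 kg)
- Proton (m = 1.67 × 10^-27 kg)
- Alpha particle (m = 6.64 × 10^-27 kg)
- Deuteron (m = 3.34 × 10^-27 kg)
The particle is a proton.

From λ = h/(mv), solve for mass:

m = h/(λv)
m = (6.626 × 10^-34 J·s) / (8.63 × 10^-14 m × 4.60 × 10^6 m/s)
m = 1.67 × 10^-27 kg

Comparing with the listed masses, this is closest to a proton.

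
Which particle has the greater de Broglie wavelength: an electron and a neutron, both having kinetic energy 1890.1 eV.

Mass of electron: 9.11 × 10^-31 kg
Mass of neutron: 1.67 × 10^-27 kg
The electron has the longer wavelength.

Using λ = h/√(2mKE):

For electron: λ₁ = h/√(2m₁KE) = 2.82 × 10^-11 m
For neutron: λ₂ = h/√(2m₂KE) = 6.59 × 10^-13 m

Since λ ∝ 1/√m at constant kinetic energy, the lighter particle has the longer wavelength.

The electron has the longer de Broglie wavelength.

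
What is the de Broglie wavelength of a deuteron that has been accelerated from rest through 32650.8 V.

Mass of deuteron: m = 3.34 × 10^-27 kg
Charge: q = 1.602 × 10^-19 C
1.12 × 10^-13 m

When a particle is accelerated through voltage V, it gains kinetic energy KE = qV.

The de Broglie wavelength is then λ = h/√(2mqV):

λ = h/√(2mqV)
λ = (6.626 × 10^-34 J·s) / √(2 × 3.34 × 10^-27 kg × 1.602 × 10^-19 C × 32650.8 V)
λ = 1.12 × 10^-13 m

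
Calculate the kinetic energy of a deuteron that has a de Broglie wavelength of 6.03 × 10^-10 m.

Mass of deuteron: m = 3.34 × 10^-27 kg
1.81 × 10^-22 J (or 1.13 × 10^-3 eV)

From λ = h/√(2mKE), we solve for KE:

λ² = h²/(2mKE)
KE = h²/(2mλ²)
KE = (6.626 × 10^-34 J·s)² / (2 × 3.34 × 10^-27 kg × (6.03 × 10^-10 m)²)
KE = 1.81 × 10^-22 J
KE = 1.13 × 10^-3 eV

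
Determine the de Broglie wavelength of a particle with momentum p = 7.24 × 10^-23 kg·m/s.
9.15 × 10^-12 m

Using the de Broglie relation λ = h/p:

λ = h/p
λ = (6.626 × 10^-34 J·s) / (7.24 × 10^-23 kg·m/s)
λ = 9.15 × 10^-12 m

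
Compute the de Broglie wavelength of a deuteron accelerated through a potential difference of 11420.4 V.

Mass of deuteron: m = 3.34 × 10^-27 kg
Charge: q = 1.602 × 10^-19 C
1.90 × 10^-13 m

When a particle is accelerated through voltage V, it gains kinetic energy KE = qV.

The de Broglie wavelength is then λ = h/√(2mqV):

λ = h/√(2mqV)
λ = (6.626 × 10^-34 J·s) / √(2 × 3.34 × 10^-27 kg × 1.602 × 10^-19 C × 11420.4 V)
λ = 1.90 × 10^-13 m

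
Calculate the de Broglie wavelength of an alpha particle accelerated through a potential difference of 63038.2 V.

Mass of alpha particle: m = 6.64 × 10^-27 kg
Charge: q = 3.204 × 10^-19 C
4.05 × 10^-14 m

When a particle is accelerated through voltage V, it gains kinetic energy KE = qV.

The de Broglie wavelength is then λ = h/√(2mqV):

λ = h/√(2mqV)
λ = (6.626 × 10^-34 J·s) / √(2 × 6.64 × 10^-27 kg × 3.204 × 10^-19 C × 63038.2 V)
λ = 4.05 × 10^-14 m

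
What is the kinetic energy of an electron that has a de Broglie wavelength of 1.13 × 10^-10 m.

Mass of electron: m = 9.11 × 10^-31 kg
1.89 × 10^-17 J (or 118 eV)

From λ = h/√(2mKE), we solve for KE:

λ² = h²/(2mKE)
KE = h²/(2mλ²)
KE = (6.626 × 10^-34 J·s)² / (2 × 9.11 × 10^-31 kg × (1.13 × 10^-10 m)²)
KE = 1.89 × 10^-17 J
KE = 118 eV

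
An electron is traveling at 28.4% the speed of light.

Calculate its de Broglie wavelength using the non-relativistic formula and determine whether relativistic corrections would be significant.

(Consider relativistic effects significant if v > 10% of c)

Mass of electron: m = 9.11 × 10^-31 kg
Yes, relativistic corrections are needed.

Using the non-relativistic de Broglie formula λ = h/(mv):

v = 28.4% × c = 8.514 × 10^7 m/s

λ = h/(mv)
λ = (6.626 × 10^-34 J·s) / (9.11 × 10^-31 kg × 8.514 × 10^7 m/s)
λ = 8.54 × 10^-12 m

Since v = 28.4% of c > 10% of c, relativistic corrections ARE significant and the actual wavelength would differ from this non-relativistic estimate.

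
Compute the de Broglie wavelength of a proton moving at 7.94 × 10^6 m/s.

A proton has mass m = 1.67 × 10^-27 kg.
5.00 × 10^-14 m

Using the de Broglie relation λ = h/(mv):

λ = h/(mv)
λ = (6.626 × 10^-34 J·s) / (1.67 × 10^-27 kg × 7.94 × 10^6 m/s)
λ = 5.00 × 10^-14 m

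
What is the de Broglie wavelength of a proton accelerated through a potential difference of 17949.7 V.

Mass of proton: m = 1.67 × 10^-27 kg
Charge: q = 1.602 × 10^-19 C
2.14 × 10^-13 m

When a particle is accelerated through voltage V, it gains kinetic energy KE = qV.

The de Broglie wavelength is then λ = h/√(2mqV):

λ = h/√(2mqV)
λ = (6.626 × 10^-34 J·s) / √(2 × 1.67 × 10^-27 kg × 1.602 × 10^-19 C × 17949.7 V)
λ = 2.14 × 10^-13 m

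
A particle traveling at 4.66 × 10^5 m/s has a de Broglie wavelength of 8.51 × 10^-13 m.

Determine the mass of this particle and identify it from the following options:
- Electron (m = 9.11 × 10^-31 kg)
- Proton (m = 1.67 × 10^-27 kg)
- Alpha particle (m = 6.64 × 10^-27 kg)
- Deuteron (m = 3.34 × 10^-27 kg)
The particle is a proton.

From λ = h/(mv), solve for mass:

m = h/(λv)
m = (6.626 × 10^-34 J·s) / (8.51 × 10^-13 m × 4.66 × 10^5 m/s)
m = 1.67 × 10^-27 kg

Comparing with the listed masses, this is closest to a proton.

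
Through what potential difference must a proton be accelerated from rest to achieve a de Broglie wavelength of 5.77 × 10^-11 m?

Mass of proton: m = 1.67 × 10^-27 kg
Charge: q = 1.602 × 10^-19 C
2.46 × 10^-1 V

From λ = h/√(2mqV), we solve for V:

λ² = h²/(2mqV)
V = h²/(2mqλ²)
V = (6.626 × 10^-34 J·s)² / (2 × 1.67 × 10^-27 kg × 1.602 × 10^-19 C × (5.77 × 10^-11 m)²)
V = 2.46 × 10^-1 V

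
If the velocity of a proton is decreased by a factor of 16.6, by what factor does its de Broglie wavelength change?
The wavelength increases by a factor of 16.6.

From λ = h/(mv), the wavelength is inversely proportional to velocity:

λ ∝ 1/v

If v → v/16.6, then λ → 16.6λ

When velocity is decreased by a factor of 16.6, the wavelength increases by a factor of 16.6.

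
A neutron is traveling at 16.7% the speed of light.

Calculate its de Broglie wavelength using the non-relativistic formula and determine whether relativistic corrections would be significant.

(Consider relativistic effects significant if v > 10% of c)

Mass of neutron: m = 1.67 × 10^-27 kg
Yes, relativistic corrections are needed.

Using the non-relativistic de Broglie formula λ = h/(mv):

v = 16.7% × c = 5.007 × 10^7 m/s

λ = h/(mv)
λ = (6.626 × 10^-34 J·s) / (1.67 × 10^-27 kg × 5.007 × 10^7 m/s)
λ = 7.92 × 10^-15 m

Since v = 16.7% of c > 10% of c, relativistic corrections ARE significant and the actual wavelength would differ from this non-relativistic estimate.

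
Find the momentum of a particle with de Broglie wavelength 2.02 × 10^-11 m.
3.28 × 10^-23 kg·m/s

From the de Broglie relation λ = h/p, we solve for p:

p = h/λ
p = (6.626 × 10^-34 J·s) / (2.02 × 10^-11 m)
p = 3.28 × 10^-23 kg·m/s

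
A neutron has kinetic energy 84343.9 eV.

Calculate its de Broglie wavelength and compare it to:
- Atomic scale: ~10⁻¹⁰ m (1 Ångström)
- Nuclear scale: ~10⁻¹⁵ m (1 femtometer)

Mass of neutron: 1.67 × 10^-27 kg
λ = 9.86 × 10^-14 m, which is between nuclear and atomic scales.

Using λ = h/√(2mKE):

KE = 84343.9 eV = 1.351 × 10^-14 J

λ = h/√(2mKE)
λ = (6.626 × 10^-34 J·s) / √(2 × 1.67 × 10^-27 kg × 1.351 × 10^-14 J)
λ = 9.86 × 10^-14 m

Comparison:
- Atomic scale (10⁻¹⁰ m): λ is 0.00099× this size
- Nuclear scale (10⁻¹⁵ m): λ is 99× this size

The wavelength is between nuclear and atomic scales.

This wavelength is appropriate for probing atomic structure but too large for nuclear physics experiments.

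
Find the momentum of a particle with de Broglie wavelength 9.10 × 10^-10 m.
7.28 × 10^-25 kg·m/s

From the de Broglie relation λ = h/p, we solve for p:

p = h/λ
p = (6.626 × 10^-34 J·s) / (9.10 × 10^-10 m)
p = 7.28 × 10^-25 kg·m/s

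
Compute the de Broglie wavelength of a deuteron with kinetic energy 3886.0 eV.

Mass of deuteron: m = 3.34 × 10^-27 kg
3.25 × 10^-13 m

Using λ = h/√(2mKE):

First convert KE to Joules: KE = 3886.0 eV = 6.226 × 10^-16 J

λ = h/√(2mKE)
λ = (6.626 × 10^-34 J·s) / √(2 × 3.34 × 10^-27 kg × 6.226 × 10^-16 J)
λ = 3.25 × 10^-13 m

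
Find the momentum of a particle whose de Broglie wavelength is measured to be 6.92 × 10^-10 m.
9.58 × 10^-25 kg·m/s

From the de Broglie relation λ = h/p, we solve for p:

p = h/λ
p = (6.626 × 10^-34 J·s) / (6.92 × 10^-10 m)
p = 9.58 × 10^-25 kg·m/s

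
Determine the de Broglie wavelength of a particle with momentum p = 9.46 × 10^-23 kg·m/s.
7.00 × 10^-12 m

Using the de Broglie relation λ = h/p:

λ = h/p
λ = (6.626 × 10^-34 J·s) / (9.46 × 10^-23 kg·m/s)
λ = 7.00 × 10^-12 m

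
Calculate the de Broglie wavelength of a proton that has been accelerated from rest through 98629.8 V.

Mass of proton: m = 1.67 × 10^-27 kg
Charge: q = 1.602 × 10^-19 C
9.12 × 10^-14 m

When a particle is accelerated through voltage V, it gains kinetic energy KE = qV.

The de Broglie wavelength is then λ = h/√(2mqV):

λ = h/√(2mqV)
λ = (6.626 × 10^-34 J·s) / √(2 × 1.67 × 10^-27 kg × 1.602 × 10^-19 C × 98629.8 V)
λ = 9.12 × 10^-14 m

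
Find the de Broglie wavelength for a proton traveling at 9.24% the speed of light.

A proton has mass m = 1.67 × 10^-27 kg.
1.43 × 10^-14 m

Using the de Broglie relation λ = h/(mv):

v = 9.24% × c = 2.770 × 10^7 m/s

λ = h/(mv)
λ = (6.626 × 10^-34 J·s) / (1.67 × 10^-27 kg × 2.770 × 10^7 m/s)
λ = 1.43 × 10^-14 m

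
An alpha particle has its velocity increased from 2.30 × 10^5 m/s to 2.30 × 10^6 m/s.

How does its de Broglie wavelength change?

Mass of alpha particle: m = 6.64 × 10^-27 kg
The wavelength decreases by a factor of 10.

Using λ = h/(mv):

Initial wavelength: λ₁ = h/(mv₁) = 4.34 × 10^-13 m
Final wavelength: λ₂ = h/(mv₂) = 4.34 × 10^-14 m

Since λ ∝ 1/v, when velocity increases by a factor of 10, the wavelength decreases by a factor of 10.

λ₂/λ₁ = v₁/v₂ = 1/10

The wavelength decreases by a factor of 10.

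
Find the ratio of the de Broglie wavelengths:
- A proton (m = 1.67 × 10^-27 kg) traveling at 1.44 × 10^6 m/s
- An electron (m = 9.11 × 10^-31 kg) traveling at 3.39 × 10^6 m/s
λ₁/λ₂ = 1.28 × 10^-3

Using λ = h/(mv):

λ₁ = h/(m₁v₁) = 2.76 × 10^-13 m
λ₂ = h/(m₂v₂) = 2.15 × 10^-10 m

Ratio λ₁/λ₂ = (m₂v₂)/(m₁v₁)
         = (9.11 × 10^-31 kg × 3.39 × 10^6 m/s) / (1.67 × 10^-27 kg × 1.44 × 10^6 m/s)
         = 1.28 × 10^-3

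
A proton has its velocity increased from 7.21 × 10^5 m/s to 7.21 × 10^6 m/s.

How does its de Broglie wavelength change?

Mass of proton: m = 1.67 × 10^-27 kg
The wavelength decreases by a factor of 10.

Using λ = h/(mv):

Initial wavelength: λ₁ = h/(mv₁) = 5.50 × 10^-13 m
Final wavelength: λ₂ = h/(mv₂) = 5.50 × 10^-14 m

Since λ ∝ 1/v, when velocity increases by a factor of 10, the wavelength decreases by a factor of 10.

λ₂/λ₁ = v₁/v₂ = 1/10

The wavelength decreases by a factor of 10.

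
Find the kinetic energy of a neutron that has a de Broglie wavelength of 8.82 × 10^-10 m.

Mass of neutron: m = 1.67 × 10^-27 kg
1.69 × 10^-22 J (or 1.05 × 10^-3 eV)

From λ = h/√(2mKE), we solve for KE:

λ² = h²/(2mKE)
KE = h²/(2mλ²)
KE = (6.626 × 10^-34 J·s)² / (2 × 1.67 × 10^-27 kg × (8.82 × 10^-10 m)²)
KE = 1.69 × 10^-22 J
KE = 1.05 × 10^-3 eV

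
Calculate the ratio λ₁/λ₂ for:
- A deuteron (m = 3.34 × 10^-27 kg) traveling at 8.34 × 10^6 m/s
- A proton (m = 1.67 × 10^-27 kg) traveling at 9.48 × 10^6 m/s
λ₁/λ₂ = 0.568

Using λ = h/(mv):

λ₁ = h/(m₁v₁) = 2.38 × 10^-14 m
λ₂ = h/(m₂v₂) = 4.19 × 10^-14 m

Ratio λ₁/λ₂ = (m₂v₂)/(m₁v₁)
         = (1.67 × 10^-27 kg × 9.48 × 10^6 m/s) / (3.34 × 10^-27 kg × 8.34 × 10^6 m/s)
         = 0.568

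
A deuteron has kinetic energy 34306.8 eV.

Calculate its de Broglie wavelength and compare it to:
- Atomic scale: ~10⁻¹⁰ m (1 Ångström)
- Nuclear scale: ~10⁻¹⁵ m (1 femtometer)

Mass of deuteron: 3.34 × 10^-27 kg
λ = 1.09 × 10^-13 m, which is between nuclear and atomic scales.

Using λ = h/√(2mKE):

KE = 34306.8 eV = 5.497 × 10^-15 J

λ = h/√(2mKE)
λ = (6.626 × 10^-34 J·s) / √(2 × 3.34 × 10^-27 kg × 5.497 × 10^-15 J)
λ = 1.09 × 10^-13 m

Comparison:
- Atomic scale (10⁻¹⁰ m): λ is 0.0011× this size
- Nuclear scale (10⁻¹⁵ m): λ is 1.1e+02× this size

The wavelength is between nuclear and atomic scales.

This wavelength is appropriate for probing atomic structure but too large for nuclear physics experiments.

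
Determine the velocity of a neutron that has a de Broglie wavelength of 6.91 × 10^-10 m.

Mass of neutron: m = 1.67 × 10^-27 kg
5.74 × 10^2 m/s

From the de Broglie relation λ = h/(mv), we solve for v:

v = h/(mλ)
v = (6.626 × 10^-34 J·s) / (1.67 × 10^-27 kg × 6.91 × 10^-10 m)
v = 5.74 × 10^2 m/s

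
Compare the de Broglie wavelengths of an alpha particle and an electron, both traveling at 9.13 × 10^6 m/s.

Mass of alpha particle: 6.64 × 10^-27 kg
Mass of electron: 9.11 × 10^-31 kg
The electron has the longer wavelength.

Using λ = h/(mv), since both particles have the same velocity, the wavelength depends only on mass.

For alpha particle: λ₁ = h/(m₁v) = 1.09 × 10^-14 m
For electron: λ₂ = h/(m₂v) = 7.97 × 10^-11 m

Since λ ∝ 1/m at constant velocity, the lighter particle has the longer wavelength.

The electron has the longer de Broglie wavelength.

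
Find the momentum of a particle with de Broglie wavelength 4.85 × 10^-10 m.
1.37 × 10^-24 kg·m/s

From the de Broglie relation λ = h/p, we solve for p:

p = h/λ
p = (6.626 × 10^-34 J·s) / (4.85 × 10^-10 m)
p = 1.37 × 10^-24 kg·m/s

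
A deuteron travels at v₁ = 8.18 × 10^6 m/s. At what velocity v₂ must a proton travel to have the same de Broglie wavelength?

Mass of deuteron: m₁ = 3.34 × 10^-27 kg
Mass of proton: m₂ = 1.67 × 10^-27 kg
v₂ = 1.64 × 10^7 m/s

For equal de Broglie wavelengths: λ₁ = λ₂

h/(m₁v₁) = h/(m₂v₂)
m₁v₁ = m₂v₂
v₂ = v₁ · (m₁/m₂)

v₂ = 8.18 × 10^6 m/s × (3.34 × 10^-27 kg / 1.67 × 10^-27 kg)
v₂ = 1.64 × 10^7 m/s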